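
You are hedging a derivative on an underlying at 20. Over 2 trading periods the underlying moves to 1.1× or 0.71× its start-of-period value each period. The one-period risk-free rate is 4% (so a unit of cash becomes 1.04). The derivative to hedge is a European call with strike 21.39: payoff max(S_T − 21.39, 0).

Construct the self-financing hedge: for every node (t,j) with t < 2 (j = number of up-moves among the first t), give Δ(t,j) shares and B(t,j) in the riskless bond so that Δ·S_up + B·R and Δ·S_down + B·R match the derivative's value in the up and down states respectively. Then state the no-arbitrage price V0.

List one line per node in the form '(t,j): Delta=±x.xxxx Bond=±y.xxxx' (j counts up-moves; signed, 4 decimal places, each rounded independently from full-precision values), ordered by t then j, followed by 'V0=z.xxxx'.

(0,0): Delta=0.2931 Bond=-4.0021
(1,0): Delta=0.0000 Bond=0.0000
(1,1): Delta=0.3275 Bond=-4.9189
V0=1.8601

The replicating-portfolio and risk-neutral prices coincide; use p* = (1.04−0.71)/(1.1−0.71) = 0.8462 for the latter.
Payoff layer (t=2): V(2,0)=0.0000, V(2,1)=0.0000, V(2,2)=2.8100
  t=1,j=0: stock 14.2000 → up 15.6200 (V=0.0000), down 10.0820 (V=0.0000). Price 0.0000; hedge Δ=0.0000, bond B=0.0000.
  t=1,j=1: stock 22.0000 → up 24.2000 (V=2.8100), down 15.6200 (V=0.0000). Price 2.2862; hedge Δ=0.3275, bond B=-4.9189.
  t=0,j=0: stock 20.0000 → up 22.0000 (V=2.2862), down 14.2000 (V=0.0000). Price 1.8601; hedge Δ=0.2931, bond B=-4.0021.
Root portfolio cost Δ·20+B reproduces V0=1.8601.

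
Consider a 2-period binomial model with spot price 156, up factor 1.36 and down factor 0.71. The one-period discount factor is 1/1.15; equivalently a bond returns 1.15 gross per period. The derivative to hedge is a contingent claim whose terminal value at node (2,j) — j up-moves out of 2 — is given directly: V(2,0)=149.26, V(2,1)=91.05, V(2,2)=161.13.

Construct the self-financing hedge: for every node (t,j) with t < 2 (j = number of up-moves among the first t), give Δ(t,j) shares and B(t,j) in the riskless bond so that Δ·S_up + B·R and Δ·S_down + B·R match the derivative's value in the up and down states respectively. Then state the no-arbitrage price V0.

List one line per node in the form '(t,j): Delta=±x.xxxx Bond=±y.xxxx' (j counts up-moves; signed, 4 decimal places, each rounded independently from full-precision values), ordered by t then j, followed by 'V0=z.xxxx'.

No-arbitrage ⇒ martingale measure with p* = (R−d)/(u−d) = 0.6769.
Terminal payoffs: V(2,0)=149.2600, V(2,1)=91.0500, V(2,2)=161.1300
Node (1,0) S=110.7600: V=(p*·91.0500+(1−p*)·149.2600)/1.15=95.5272; Δ=(91.0500−149.2600)/(150.6336−78.6396)=-0.8085; B=V−Δ·S=185.0811
Node (1,1) S=212.1600: V=(p*·161.1300+(1−p*)·91.0500)/1.15=120.4250; Δ=(161.1300−91.0500)/(288.5376−150.6336)=0.5082; B=V−Δ·S=12.6096
Node (0,0) S=156.0000: V=(p*·120.4250+(1−p*)·95.5272)/1.15=97.7227; Δ=(120.4250−95.5272)/(212.1600−110.7600)=0.2455; B=V−Δ·S=59.4184
Root portfolio cost Δ·156+B reproduces V0=97.7227.

(0,0): Delta=0.2455 Bond=59.4184
(1,0): Delta=-0.8085 Bond=185.0811
(1,1): Delta=0.5082 Bond=12.6096
V0=97.7227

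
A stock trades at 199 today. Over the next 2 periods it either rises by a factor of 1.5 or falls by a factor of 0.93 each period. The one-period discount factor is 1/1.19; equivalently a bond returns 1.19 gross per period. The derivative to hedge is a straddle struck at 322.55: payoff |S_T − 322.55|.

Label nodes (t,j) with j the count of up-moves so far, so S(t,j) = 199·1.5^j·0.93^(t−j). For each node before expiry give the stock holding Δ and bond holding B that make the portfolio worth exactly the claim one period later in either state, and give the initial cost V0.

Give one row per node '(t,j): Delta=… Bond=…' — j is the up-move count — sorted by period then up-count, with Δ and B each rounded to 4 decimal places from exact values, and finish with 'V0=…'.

(0,0): Delta=-0.1538 Bond=96.1762
(1,0): Delta=-1.0000 Bond=271.0504
(1,1): Delta=0.4717 Bond=-72.2667
V0=65.5641

The replicating-portfolio and risk-neutral prices coincide; use p* = (1.19−0.93)/(1.5−0.93) = 0.4561 for the latter.
Terminal values V(2,·): V(2,0)=150.4349, V(2,1)=44.9450, V(2,2)=125.2000
  t=1,j=0: stock 185.0700 → up 277.6050 (V=44.9450), down 172.1151 (V=150.4349). Price 85.9804; hedge Δ=-1.0000, bond B=271.0504.
  t=1,j=1: stock 298.5000 → up 447.7500 (V=125.2000), down 277.6050 (V=44.9450). Price 68.5315; hedge Δ=0.4717, bond B=-72.2667.
  t=0,j=0: stock 199.0000 → up 298.5000 (V=68.5315), down 185.0700 (V=85.9804). Price 65.5641; hedge Δ=-0.1538, bond B=96.1762.
Check: Δ(0,0)·S0 + B(0,0) = 65.5641 = V0.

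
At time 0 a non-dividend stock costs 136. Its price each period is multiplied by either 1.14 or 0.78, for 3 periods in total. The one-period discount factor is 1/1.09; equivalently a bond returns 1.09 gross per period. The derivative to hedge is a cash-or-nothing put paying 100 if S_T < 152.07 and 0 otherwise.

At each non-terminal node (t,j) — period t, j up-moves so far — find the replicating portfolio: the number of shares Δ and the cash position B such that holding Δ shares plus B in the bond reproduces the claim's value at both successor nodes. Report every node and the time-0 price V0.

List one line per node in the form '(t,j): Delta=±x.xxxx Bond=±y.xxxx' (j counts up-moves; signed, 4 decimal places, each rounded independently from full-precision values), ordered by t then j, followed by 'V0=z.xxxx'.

Under the risk-neutral measure, an up-move has probability p* = (R−d)/(u−d) = 0.8611 and values discount at R = 1.09.
Terminal values V(3,·): V(3,0)=100.0000, V(3,1)=100.0000, V(3,2)=100.0000, V(3,3)=0.0000
(2,0): S=82.7424. Δ = (V_up−V_dn)/(S_up−S_dn) = (100.0000−100.0000)/(94.3263−64.5391) = 0.0000. V = [p*·100.0000 + (1−p*)·100.0000]/1.09 = 91.7431. B = V − Δ·S = 91.7431.
(2,1): S=120.9312. Δ = (V_up−V_dn)/(S_up−S_dn) = (100.0000−100.0000)/(137.8616−94.3263) = 0.0000. V = [p*·100.0000 + (1−p*)·100.0000]/1.09 = 91.7431. B = V − Δ·S = 91.7431.
(2,2): S=176.7456. Δ = (V_up−V_dn)/(S_up−S_dn) = (0.0000−100.0000)/(201.4900−137.8616) = -1.5716. V = [p*·0.0000 + (1−p*)·100.0000]/1.09 = 12.7421. B = V − Δ·S = 290.5199.
(1,0): S=106.0800. Δ = (V_up−V_dn)/(S_up−S_dn) = (91.7431−91.7431)/(120.9312−82.7424) = 0.0000. V = [p*·91.7431 + (1−p*)·91.7431]/1.09 = 84.1680. B = V − Δ·S = 84.1680.
(1,1): S=155.0400. Δ = (V_up−V_dn)/(S_up−S_dn) = (12.7421−91.7431)/(176.7456−120.9312) = -1.4154. V = [p*·12.7421 + (1−p*)·91.7431]/1.09 = 21.7564. B = V − Δ·S = 241.2037.
(0,0): S=136.0000. Δ = (V_up−V_dn)/(S_up−S_dn) = (21.7564−84.1680)/(155.0400−106.0800) = -1.2747. V = [p*·21.7564 + (1−p*)·84.1680]/1.09 = 27.9125. B = V − Δ·S = 201.2781.
Check: Δ(0,0)·S0 + B(0,0) = 27.9125 = V0.

(0,0): Delta=-1.2747 Bond=201.2781
(1,0): Delta=0.0000 Bond=84.1680
(1,1): Delta=-1.4154 Bond=241.2037
(2,0): Delta=0.0000 Bond=91.7431
(2,1): Delta=0.0000 Bond=91.7431
(2,2): Delta=-1.5716 Bond=290.5199
V0=27.9125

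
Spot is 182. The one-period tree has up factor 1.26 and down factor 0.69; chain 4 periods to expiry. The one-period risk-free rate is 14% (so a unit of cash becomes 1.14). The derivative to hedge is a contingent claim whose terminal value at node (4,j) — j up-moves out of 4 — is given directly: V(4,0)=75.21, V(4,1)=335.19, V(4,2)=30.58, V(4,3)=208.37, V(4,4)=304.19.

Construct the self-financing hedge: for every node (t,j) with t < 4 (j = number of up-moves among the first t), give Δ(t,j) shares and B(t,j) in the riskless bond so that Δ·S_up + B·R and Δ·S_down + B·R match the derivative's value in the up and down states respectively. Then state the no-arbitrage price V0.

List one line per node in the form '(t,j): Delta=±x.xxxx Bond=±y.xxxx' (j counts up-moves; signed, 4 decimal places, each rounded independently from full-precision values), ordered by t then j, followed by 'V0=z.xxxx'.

(0,0): Delta=0.5699 Bond=26.3063
(1,0): Delta=0.2266 Bond=73.0979
(1,1): Delta=0.6200 Bond=18.4935
(2,0): Delta=-3.2990 Bond=388.8207
(2,1): Delta=0.7414 Bond=1.8678
(2,2): Delta=0.6023 Bond=26.2066
(3,0): Delta=7.6286 Bond=-210.0900
(3,1): Delta=-4.8947 Bond=617.4811
(3,2): Delta=1.5645 Bond=-161.9645
(3,3): Delta=0.4617 Bond=81.0328
V0=130.0209

Risk-neutral probability p* = (R−d)/(u−d) = (1.14−0.69)/(1.26−0.69) = 0.7895.
Terminal payoffs: V(4,0)=75.2100, V(4,1)=335.1900, V(4,2)=30.5800, V(4,3)=208.3700, V(4,4)=304.1900
(3,0): S=59.7886. Δ = (V_up−V_dn)/(S_up−S_dn) = (335.1900−75.2100)/(75.3337−41.2542) = 7.6286. V = [p*·335.1900 + (1−p*)·75.2100]/1.14 = 246.0152. B = V − Δ·S = -210.0900.
(3,1): S=109.1793. Δ = (V_up−V_dn)/(S_up−S_dn) = (30.5800−335.1900)/(137.5659−75.3337) = -4.8947. V = [p*·30.5800 + (1−p*)·335.1900]/1.14 = 83.0776. B = V − Δ·S = 617.4811.
(3,2): S=199.3708. Δ = (V_up−V_dn)/(S_up−S_dn) = (208.3700−30.5800)/(251.2072−137.5659) = 1.5645. V = [p*·208.3700 + (1−p*)·30.5800]/1.14 = 149.9478. B = V − Δ·S = -161.9645.
(3,3): S=364.0684. Δ = (V_up−V_dn)/(S_up−S_dn) = (304.1900−208.3700)/(458.7262−251.2072) = 0.4617. V = [p*·304.1900 + (1−p*)·208.3700]/1.14 = 249.1380. B = V − Δ·S = 81.0328.
(2,0): S=86.6502. Δ = (V_up−V_dn)/(S_up−S_dn) = (83.0776−246.0152)/(109.1793−59.7886) = -3.2990. V = [p*·83.0776 + (1−p*)·246.0152]/1.14 = 102.9651. B = V − Δ·S = 388.8207.
(2,1): S=158.2308. Δ = (V_up−V_dn)/(S_up−S_dn) = (149.9478−83.0776)/(199.3708−109.1793) = 0.7414. V = [p*·149.9478 + (1−p*)·83.0776]/1.14 = 119.1841. B = V − Δ·S = 1.8678.
(2,2): S=288.9432. Δ = (V_up−V_dn)/(S_up−S_dn) = (249.1380−149.9478)/(364.0684−199.3708) = 0.6023. V = [p*·249.1380 + (1−p*)·149.9478]/1.14 = 200.2245. B = V − Δ·S = 26.2066.
(1,0): S=125.5800. Δ = (V_up−V_dn)/(S_up−S_dn) = (119.1841−102.9651)/(158.2308−86.6502) = 0.2266. V = [p*·119.1841 + (1−p*)·102.9651]/1.14 = 101.5523. B = V − Δ·S = 73.0979.
(1,1): S=229.3200. Δ = (V_up−V_dn)/(S_up−S_dn) = (200.2245−119.1841)/(288.9432−158.2308) = 0.6200. V = [p*·200.2245 + (1−p*)·119.1841]/1.14 = 160.6696. B = V − Δ·S = 18.4935.
(0,0): S=182.0000. Δ = (V_up−V_dn)/(S_up−S_dn) = (160.6696−101.5523)/(229.3200−125.5800) = 0.5699. V = [p*·160.6696 + (1−p*)·101.5523]/1.14 = 130.0209. B = V − Δ·S = 26.3063.
Root portfolio cost Δ·182+B reproduces V0=130.0209.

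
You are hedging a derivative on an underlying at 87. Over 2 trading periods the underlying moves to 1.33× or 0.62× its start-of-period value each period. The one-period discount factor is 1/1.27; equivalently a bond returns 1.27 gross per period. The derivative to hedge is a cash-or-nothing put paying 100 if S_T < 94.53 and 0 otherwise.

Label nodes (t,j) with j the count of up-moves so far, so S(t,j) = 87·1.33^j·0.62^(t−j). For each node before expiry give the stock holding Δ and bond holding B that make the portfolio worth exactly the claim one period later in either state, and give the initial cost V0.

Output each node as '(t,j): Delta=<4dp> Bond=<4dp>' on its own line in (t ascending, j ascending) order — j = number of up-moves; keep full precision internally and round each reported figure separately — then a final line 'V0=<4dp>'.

Under the risk-neutral measure, an up-move has probability p* = (R−d)/(u−d) = 0.9155 and values discount at R = 1.27.
Terminal values V(2,·): V(2,0)=100.0000, V(2,1)=100.0000, V(2,2)=0.0000
Node (1,0) S=53.9400: V=(p*·100.0000+(1−p*)·100.0000)/1.27=78.7402; Δ=(100.0000−100.0000)/(71.7402−33.4428)=0.0000; B=V−Δ·S=78.7402
Node (1,1) S=115.7100: V=(p*·0.0000+(1−p*)·100.0000)/1.27=6.6541; Δ=(0.0000−100.0000)/(153.8943−71.7402)=-1.2172; B=V−Δ·S=147.4992
Node (0,0) S=87.0000: V=(p*·6.6541+(1−p*)·78.7402)/1.27=10.0361; Δ=(6.6541−78.7402)/(115.7100−53.9400)=-1.1670; B=V−Δ·S=111.5658
Self-financing check: at every node Δ·S+B equals the discounted successor values.

(0,0): Delta=-1.1670 Bond=111.5658
(1,0): Delta=0.0000 Bond=78.7402
(1,1): Delta=-1.2172 Bond=147.4992
V0=10.0361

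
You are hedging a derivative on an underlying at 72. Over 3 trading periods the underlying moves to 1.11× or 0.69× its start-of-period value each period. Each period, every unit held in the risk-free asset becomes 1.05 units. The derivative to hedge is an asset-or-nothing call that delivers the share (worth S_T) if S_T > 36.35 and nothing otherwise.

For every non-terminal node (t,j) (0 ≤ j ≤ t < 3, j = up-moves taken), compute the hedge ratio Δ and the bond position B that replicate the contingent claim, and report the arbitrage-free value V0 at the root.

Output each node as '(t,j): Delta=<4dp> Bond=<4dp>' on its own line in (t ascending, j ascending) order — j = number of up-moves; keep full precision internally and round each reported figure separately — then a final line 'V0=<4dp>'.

(0,0): Delta=1.0145 Bond=-1.1020
(1,0): Delta=1.1542 Bond=-8.0998
(1,1): Delta=1.0000 Bond=0.0000
(2,0): Delta=2.6429 Bond=-59.5339
(2,1): Delta=1.0000 Bond=0.0000
(2,2): Delta=1.0000 Bond=0.0000
V0=71.9404

Risk-neutral probability p* = (R−d)/(u−d) = (1.05−0.69)/(1.11−0.69) = 0.8571.
Terminal values V(3,·): V(3,0)=0.0000, V(3,1)=38.0499, V(3,2)=61.2107, V(3,3)=98.4694
Node (2,0) S=34.2792: V=(p*·38.0499+(1−p*)·0.0000)/1.05=31.0612; Δ=(38.0499−0.0000)/(38.0499−23.6526)=2.6429; B=V−Δ·S=-59.5339
Node (2,1) S=55.1448: V=(p*·61.2107+(1−p*)·38.0499)/1.05=55.1448; Δ=(61.2107−38.0499)/(61.2107−38.0499)=1.0000; B=V−Δ·S=0.0000
Node (2,2) S=88.7112: V=(p*·98.4694+(1−p*)·61.2107)/1.05=88.7112; Δ=(98.4694−61.2107)/(98.4694−61.2107)=1.0000; B=V−Δ·S=0.0000
Node (1,0) S=49.6800: V=(p*·55.1448+(1−p*)·31.0612)/1.05=49.2422; Δ=(55.1448−31.0612)/(55.1448−34.2792)=1.1542; B=V−Δ·S=-8.0998
Node (1,1) S=79.9200: V=(p*·88.7112+(1−p*)·55.1448)/1.05=79.9200; Δ=(88.7112−55.1448)/(88.7112−55.1448)=1.0000; B=V−Δ·S=0.0000
Node (0,0) S=72.0000: V=(p*·79.9200+(1−p*)·49.2422)/1.05=71.9404; Δ=(79.9200−49.2422)/(79.9200−49.6800)=1.0145; B=V−Δ·S=-1.1020
Self-financing check: at every node Δ·S+B equals the discounted successor values.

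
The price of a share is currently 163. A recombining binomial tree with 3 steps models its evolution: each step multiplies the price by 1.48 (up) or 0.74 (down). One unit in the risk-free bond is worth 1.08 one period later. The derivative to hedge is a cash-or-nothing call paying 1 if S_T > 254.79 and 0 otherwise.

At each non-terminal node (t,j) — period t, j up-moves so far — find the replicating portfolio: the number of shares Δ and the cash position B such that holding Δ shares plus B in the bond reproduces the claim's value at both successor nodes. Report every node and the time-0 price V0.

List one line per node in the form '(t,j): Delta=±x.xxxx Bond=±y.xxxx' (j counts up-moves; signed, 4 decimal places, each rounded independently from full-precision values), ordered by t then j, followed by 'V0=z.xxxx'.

(0,0): Delta=0.0035 Bond=-0.2267
(1,0): Delta=0.0048 Bond=-0.3939
(1,1): Delta=0.0028 Bond=-0.0695
(2,0): Delta=0.0000 Bond=0.0000
(2,1): Delta=0.0076 Bond=-0.9259
(2,2): Delta=0.0000 Bond=0.9259
V0=0.3487

Risk-neutral probability p* = (R−d)/(u−d) = (1.08−0.74)/(1.48−0.74) = 0.4595.
Terminal values V(3,·): V(3,0)=0.0000, V(3,1)=0.0000, V(3,2)=1.0000, V(3,3)=1.0000
  t=2,j=0: stock 89.2588 → up 132.1030 (V=0.0000), down 66.0515 (V=0.0000). Price 0.0000; hedge Δ=0.0000, bond B=0.0000.
  t=2,j=1: stock 178.5176 → up 264.2060 (V=1.0000), down 132.1030 (V=0.0000). Price 0.4254; hedge Δ=0.0076, bond B=-0.9259.
  t=2,j=2: stock 357.0352 → up 528.4121 (V=1.0000), down 264.2060 (V=1.0000). Price 0.9259; hedge Δ=0.0000, bond B=0.9259.
  t=1,j=0: stock 120.6200 → up 178.5176 (V=0.4254), down 89.2588 (V=0.0000). Price 0.1810; hedge Δ=0.0048, bond B=-0.3939.
  t=1,j=1: stock 241.2400 → up 357.0352 (V=0.9259), down 178.5176 (V=0.4254). Price 0.6068; hedge Δ=0.0028, bond B=-0.0695.
  t=0,j=0: stock 163.0000 → up 241.2400 (V=0.6068), down 120.6200 (V=0.1810). Price 0.3487; hedge Δ=0.0035, bond B=-0.2267.
Self-financing check: at every node Δ·S+B equals the discounted successor values.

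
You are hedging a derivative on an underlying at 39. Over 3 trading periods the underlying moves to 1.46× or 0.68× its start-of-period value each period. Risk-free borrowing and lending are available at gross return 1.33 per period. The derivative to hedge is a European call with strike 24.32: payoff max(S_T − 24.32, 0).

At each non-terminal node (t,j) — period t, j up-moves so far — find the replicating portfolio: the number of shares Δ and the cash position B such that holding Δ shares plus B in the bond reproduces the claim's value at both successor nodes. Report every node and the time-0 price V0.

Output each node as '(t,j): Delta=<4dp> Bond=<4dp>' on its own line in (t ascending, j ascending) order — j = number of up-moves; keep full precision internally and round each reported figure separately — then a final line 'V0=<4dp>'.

No-arbitrage ⇒ martingale measure with p* = (R−d)/(u−d) = 0.8333.
At expiry t=3: V(3,0)=0.0000, V(3,1)=2.0091, V(3,2)=32.2100, V(3,3)=97.0533
Node (2,0) S=18.0336: V=(p*·2.0091+(1−p*)·0.0000)/1.33=1.2588; Δ=(2.0091−0.0000)/(26.3291−12.2628)=0.1428; B=V−Δ·S=-1.3169
Node (2,1) S=38.7192: V=(p*·32.2100+(1−p*)·2.0091)/1.33=20.4335; Δ=(32.2100−2.0091)/(56.5300−26.3291)=1.0000; B=V−Δ·S=-18.2857
Node (2,2) S=83.1324: V=(p*·97.0533+(1−p*)·32.2100)/1.33=64.8467; Δ=(97.0533−32.2100)/(121.3733−56.5300)=1.0000; B=V−Δ·S=-18.2857
Node (1,0) S=26.5200: V=(p*·20.4335+(1−p*)·1.2588)/1.33=12.9607; Δ=(20.4335−1.2588)/(38.7192−18.0336)=0.9270; B=V−Δ·S=-11.6222
Node (1,1) S=56.9400: V=(p*·64.8467+(1−p*)·20.4335)/1.33=43.1913; Δ=(64.8467−20.4335)/(83.1324−38.7192)=1.0000; B=V−Δ·S=-13.7487
Node (0,0) S=39.0000: V=(p*·43.1913+(1−p*)·12.9607)/1.33=28.6864; Δ=(43.1913−12.9607)/(56.9400−26.5200)=0.9938; B=V−Δ·S=-10.0709
Each (Δ,B) replicates both successor values, so the strategy is self-financing and V0 is arbitrage-free.

(0,0): Delta=0.9938 Bond=-10.0709
(1,0): Delta=0.9270 Bond=-11.6222
(1,1): Delta=1.0000 Bond=-13.7487
(2,0): Delta=0.1428 Bond=-1.3169
(2,1): Delta=1.0000 Bond=-18.2857
(2,2): Delta=1.0000 Bond=-18.2857
V0=28.6864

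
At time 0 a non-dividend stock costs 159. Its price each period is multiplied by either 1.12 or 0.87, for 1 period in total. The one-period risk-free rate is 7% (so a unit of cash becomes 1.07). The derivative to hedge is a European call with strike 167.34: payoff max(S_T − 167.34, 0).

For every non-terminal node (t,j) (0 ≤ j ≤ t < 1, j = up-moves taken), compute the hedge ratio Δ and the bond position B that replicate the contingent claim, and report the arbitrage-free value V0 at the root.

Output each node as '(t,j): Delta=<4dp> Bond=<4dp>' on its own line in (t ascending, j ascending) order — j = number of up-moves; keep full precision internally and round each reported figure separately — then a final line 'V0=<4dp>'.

Since d<R<u, set p* = (R−d)/(u−d) = 0.8000; price each node as the discounted p*-expectation of its children.
Terminal payoffs: V(1,0)=0.0000, V(1,1)=10.7400
Node (0,0) S=159.0000: V=(p*·10.7400+(1−p*)·0.0000)/1.07=8.0299; Δ=(10.7400−0.0000)/(178.0800−138.3300)=0.2702; B=V−Δ·S=-34.9301
Check: Δ(0,0)·S0 + B(0,0) = 8.0299 = V0.

(0,0): Delta=0.2702 Bond=-34.9301
V0=8.0299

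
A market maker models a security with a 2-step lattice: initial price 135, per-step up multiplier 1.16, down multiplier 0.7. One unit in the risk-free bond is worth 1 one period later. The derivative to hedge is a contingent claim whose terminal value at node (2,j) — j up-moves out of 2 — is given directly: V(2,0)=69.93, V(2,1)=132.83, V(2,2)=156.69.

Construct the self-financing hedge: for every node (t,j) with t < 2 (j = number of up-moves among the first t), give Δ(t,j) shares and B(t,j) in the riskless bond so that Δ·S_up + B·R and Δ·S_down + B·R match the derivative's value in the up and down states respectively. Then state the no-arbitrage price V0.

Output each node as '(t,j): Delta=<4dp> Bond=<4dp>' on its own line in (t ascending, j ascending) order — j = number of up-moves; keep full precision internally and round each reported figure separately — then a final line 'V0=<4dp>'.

No-arbitrage ⇒ martingale measure with p* = (R−d)/(u−d) = 0.6522.
Payoff layer (t=2): V(2,0)=69.9300, V(2,1)=132.8300, V(2,2)=156.6900
  t=1,j=0: stock 94.5000 → up 109.6200 (V=132.8300), down 66.1500 (V=69.9300). Price 110.9517; hedge Δ=1.4470, bond B=-25.7874.
  t=1,j=1: stock 156.6000 → up 181.6560 (V=156.6900), down 109.6200 (V=132.8300). Price 148.3909; hedge Δ=0.3312, bond B=96.5213.
  t=0,j=0: stock 135.0000 → up 156.6000 (V=148.3909), down 94.5000 (V=110.9517). Price 135.3686; hedge Δ=0.6029, bond B=53.9791.
Check: Δ(0,0)·S0 + B(0,0) = 135.3686 = V0.

(0,0): Delta=0.6029 Bond=53.9791
(1,0): Delta=1.4470 Bond=-25.7874
(1,1): Delta=0.3312 Bond=96.5213
V0=135.3686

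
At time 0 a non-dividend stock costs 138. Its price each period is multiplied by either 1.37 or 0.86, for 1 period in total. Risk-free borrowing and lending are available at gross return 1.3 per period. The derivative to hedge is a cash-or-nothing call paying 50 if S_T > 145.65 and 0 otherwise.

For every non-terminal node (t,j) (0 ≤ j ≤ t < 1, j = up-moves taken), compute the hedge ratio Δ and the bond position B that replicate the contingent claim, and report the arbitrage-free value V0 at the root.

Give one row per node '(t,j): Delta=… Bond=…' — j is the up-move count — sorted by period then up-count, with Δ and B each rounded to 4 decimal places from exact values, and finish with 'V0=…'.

Risk-neutral probability p* = (R−d)/(u−d) = (1.3−0.86)/(1.37−0.86) = 0.8627.
Payoff layer (t=1): V(1,0)=0.0000, V(1,1)=50.0000
(0,0): S=138.0000. Δ = (V_up−V_dn)/(S_up−S_dn) = (50.0000−0.0000)/(189.0600−118.6800) = 0.7104. V = [p*·50.0000 + (1−p*)·0.0000]/1.3 = 33.1825. B = V − Δ·S = -64.8567.
Check: Δ(0,0)·S0 + B(0,0) = 33.1825 = V0.

(0,0): Delta=0.7104 Bond=-64.8567
V0=33.1825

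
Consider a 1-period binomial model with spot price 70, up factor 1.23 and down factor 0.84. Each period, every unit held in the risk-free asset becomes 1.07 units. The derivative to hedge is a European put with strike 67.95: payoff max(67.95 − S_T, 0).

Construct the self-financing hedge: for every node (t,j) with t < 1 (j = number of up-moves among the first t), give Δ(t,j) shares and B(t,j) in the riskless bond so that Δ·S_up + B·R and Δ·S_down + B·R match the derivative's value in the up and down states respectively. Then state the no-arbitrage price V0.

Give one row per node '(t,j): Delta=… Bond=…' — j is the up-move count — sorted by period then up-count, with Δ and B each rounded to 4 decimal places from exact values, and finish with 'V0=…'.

(0,0): Delta=-0.3352 Bond=26.9698
V0=3.5083

The replicating-portfolio and risk-neutral prices coincide; use p* = (1.07−0.84)/(1.23−0.84) = 0.5897 for the latter.
Terminal payoffs: V(1,0)=9.1500, V(1,1)=0.0000
  t=0,j=0: stock 70.0000 → up 86.1000 (V=0.0000), down 58.8000 (V=9.1500). Price 3.5083; hedge Δ=-0.3352, bond B=26.9698.
Root portfolio cost Δ·70+B reproduces V0=3.5083.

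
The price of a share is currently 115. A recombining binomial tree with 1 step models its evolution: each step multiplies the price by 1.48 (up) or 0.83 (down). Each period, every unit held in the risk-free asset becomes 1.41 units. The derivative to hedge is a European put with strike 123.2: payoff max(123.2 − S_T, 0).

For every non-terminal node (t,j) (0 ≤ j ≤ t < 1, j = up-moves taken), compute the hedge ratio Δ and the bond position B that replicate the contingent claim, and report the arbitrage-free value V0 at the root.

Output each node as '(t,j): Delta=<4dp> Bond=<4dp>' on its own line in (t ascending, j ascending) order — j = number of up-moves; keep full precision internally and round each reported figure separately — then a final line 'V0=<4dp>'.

No-arbitrage ⇒ martingale measure with p* = (R−d)/(u−d) = 0.8923.
Terminal payoffs: V(1,0)=27.7500, V(1,1)=0.0000
(0,0): S=115.0000. Δ = (V_up−V_dn)/(S_up−S_dn) = (0.0000−27.7500)/(170.2000−95.4500) = -0.3712. V = [p*·0.0000 + (1−p*)·27.7500]/1.41 = 2.1195. B = V − Δ·S = 44.8118.
Check: Δ(0,0)·S0 + B(0,0) = 2.1195 = V0.

(0,0): Delta=-0.3712 Bond=44.8118
V0=2.1195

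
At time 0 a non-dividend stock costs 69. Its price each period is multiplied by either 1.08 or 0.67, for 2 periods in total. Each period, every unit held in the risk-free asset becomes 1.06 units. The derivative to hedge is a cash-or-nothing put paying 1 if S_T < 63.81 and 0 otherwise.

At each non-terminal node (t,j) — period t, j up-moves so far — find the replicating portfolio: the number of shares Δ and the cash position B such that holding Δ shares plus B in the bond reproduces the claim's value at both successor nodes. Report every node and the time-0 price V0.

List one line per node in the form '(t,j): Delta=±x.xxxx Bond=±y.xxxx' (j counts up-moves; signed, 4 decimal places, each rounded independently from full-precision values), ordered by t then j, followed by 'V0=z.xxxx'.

Risk-neutral probability p* = (R−d)/(u−d) = (1.06−0.67)/(1.08−0.67) = 0.9512.
At expiry t=2: V(2,0)=1.0000, V(2,1)=1.0000, V(2,2)=0.0000
  t=1,j=0: stock 46.2300 → up 49.9284 (V=1.0000), down 30.9741 (V=1.0000). Price 0.9434; hedge Δ=0.0000, bond B=0.9434.
  t=1,j=1: stock 74.5200 → up 80.4816 (V=0.0000), down 49.9284 (V=1.0000). Price 0.0460; hedge Δ=-0.0327, bond B=2.4850.
  t=0,j=0: stock 69.0000 → up 74.5200 (V=0.0460), down 46.2300 (V=0.9434). Price 0.0847; hedge Δ=-0.0317, bond B=2.2734.
Check: Δ(0,0)·S0 + B(0,0) = 0.0847 = V0.

(0,0): Delta=-0.0317 Bond=2.2734
(1,0): Delta=0.0000 Bond=0.9434
(1,1): Delta=-0.0327 Bond=2.4850
V0=0.0847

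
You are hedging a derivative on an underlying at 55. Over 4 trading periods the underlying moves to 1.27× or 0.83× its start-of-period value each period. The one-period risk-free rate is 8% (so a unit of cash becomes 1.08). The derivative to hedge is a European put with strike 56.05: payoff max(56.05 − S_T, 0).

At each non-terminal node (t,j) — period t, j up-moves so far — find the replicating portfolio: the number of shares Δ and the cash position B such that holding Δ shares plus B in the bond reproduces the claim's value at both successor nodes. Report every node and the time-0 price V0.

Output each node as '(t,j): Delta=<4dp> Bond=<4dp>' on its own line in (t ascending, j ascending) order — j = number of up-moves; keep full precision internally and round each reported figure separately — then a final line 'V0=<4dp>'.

(0,0): Delta=-0.2045 Bond=14.1811
(1,0): Delta=-0.4476 Bond=26.4106
(1,1): Delta=-0.0838 Bond=6.8833
(2,0): Delta=-0.8403 Bond=43.4024
(2,1): Delta=-0.2525 Bond=17.2154
(2,2): Delta=0.0000 Bond=0.0000
(3,0): Delta=-1.0000 Bond=51.8981
(3,1): Delta=-0.7609 Bond=43.0567
(3,2): Delta=0.0000 Bond=0.0000
(3,3): Delta=0.0000 Bond=0.0000
V0=2.9324

Risk-neutral probability p* = (R−d)/(u−d) = (1.08−0.83)/(1.27−0.83) = 0.5682.
At expiry t=4: V(4,0)=29.9479, V(4,1)=16.1107, V(4,2)=0.0000, V(4,3)=0.0000, V(4,4)=0.0000
Node (3,0) S=31.4483: V=(p*·16.1107+(1−p*)·29.9479)/1.08=20.4499; Δ=(16.1107−29.9479)/(39.9393−26.1021)=-1.0000; B=V−Δ·S=51.8981
Node (3,1) S=48.1197: V=(p*·0.0000+(1−p*)·16.1107)/1.08=6.4416; Δ=(0.0000−16.1107)/(61.1120−39.9393)=-0.7609; B=V−Δ·S=43.0567
Node (3,2) S=73.6289: V=(p*·0.0000+(1−p*)·0.0000)/1.08=0.0000; Δ=(0.0000−0.0000)/(93.5087−61.1120)=0.0000; B=V−Δ·S=0.0000
Node (3,3) S=112.6611: V=(p*·0.0000+(1−p*)·0.0000)/1.08=0.0000; Δ=(0.0000−0.0000)/(143.0796−93.5087)=0.0000; B=V−Δ·S=0.0000
Node (2,0) S=37.8895: V=(p*·6.4416+(1−p*)·20.4499)/1.08=11.5654; Δ=(6.4416−20.4499)/(48.1197−31.4483)=-0.8403; B=V−Δ·S=43.4024
Node (2,1) S=57.9755: V=(p*·0.0000+(1−p*)·6.4416)/1.08=2.5755; Δ=(0.0000−6.4416)/(73.6289−48.1197)=-0.2525; B=V−Δ·S=17.2154
Node (2,2) S=88.7095: V=(p*·0.0000+(1−p*)·0.0000)/1.08=0.0000; Δ=(0.0000−0.0000)/(112.6611−73.6289)=0.0000; B=V−Δ·S=0.0000
Node (1,0) S=45.6500: V=(p*·2.5755+(1−p*)·11.5654)/1.08=5.9792; Δ=(2.5755−11.5654)/(57.9755−37.8895)=-0.4476; B=V−Δ·S=26.4106
Node (1,1) S=69.8500: V=(p*·0.0000+(1−p*)·2.5755)/1.08=1.0298; Δ=(0.0000−2.5755)/(88.7095−57.9755)=-0.0838; B=V−Δ·S=6.8833
Node (0,0) S=55.0000: V=(p*·1.0298+(1−p*)·5.9792)/1.08=2.9324; Δ=(1.0298−5.9792)/(69.8500−45.6500)=-0.2045; B=V−Δ·S=14.1811
Root portfolio cost Δ·55+B reproduces V0=2.9324.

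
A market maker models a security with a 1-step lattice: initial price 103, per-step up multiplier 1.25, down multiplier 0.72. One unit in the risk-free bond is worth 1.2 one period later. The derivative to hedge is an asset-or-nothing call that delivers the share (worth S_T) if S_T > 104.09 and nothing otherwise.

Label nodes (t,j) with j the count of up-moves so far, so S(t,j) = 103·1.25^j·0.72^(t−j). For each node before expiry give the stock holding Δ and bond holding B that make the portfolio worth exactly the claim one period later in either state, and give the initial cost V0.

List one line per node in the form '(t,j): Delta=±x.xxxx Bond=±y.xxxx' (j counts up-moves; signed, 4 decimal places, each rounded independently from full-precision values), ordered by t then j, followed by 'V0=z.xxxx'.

No-arbitrage ⇒ martingale measure with p* = (R−d)/(u−d) = 0.9057.
Terminal values V(1,·): V(1,0)=0.0000, V(1,1)=128.7500
(0,0): S=103.0000. Δ = (V_up−V_dn)/(S_up−S_dn) = (128.7500−0.0000)/(128.7500−74.1600) = 2.3585. V = [p*·128.7500 + (1−p*)·0.0000]/1.2 = 97.1698. B = V − Δ·S = -145.7547.
The time-0 hedge costs 97.1698, which is the no-arbitrage price.

(0,0): Delta=2.3585 Bond=-145.7547
V0=97.1698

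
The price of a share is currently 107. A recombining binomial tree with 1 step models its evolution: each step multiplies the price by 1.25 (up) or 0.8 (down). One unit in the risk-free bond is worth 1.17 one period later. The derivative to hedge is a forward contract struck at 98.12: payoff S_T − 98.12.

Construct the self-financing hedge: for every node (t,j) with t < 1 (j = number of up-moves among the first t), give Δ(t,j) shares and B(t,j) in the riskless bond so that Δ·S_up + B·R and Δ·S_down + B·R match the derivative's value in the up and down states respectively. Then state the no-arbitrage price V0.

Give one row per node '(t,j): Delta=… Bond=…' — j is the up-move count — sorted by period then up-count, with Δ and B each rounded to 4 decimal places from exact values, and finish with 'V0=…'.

(0,0): Delta=1.0000 Bond=-83.8632
V0=23.1368

Under the risk-neutral measure, an up-move has probability p* = (R−d)/(u−d) = 0.8222 and values discount at R = 1.17.
At expiry t=1: V(1,0)=-12.5200, V(1,1)=35.6300
  t=0,j=0: stock 107.0000 → up 133.7500 (V=35.6300), down 85.6000 (V=-12.5200). Price 23.1368; hedge Δ=1.0000, bond B=-83.8632.
Root portfolio cost Δ·107+B reproduces V0=23.1368.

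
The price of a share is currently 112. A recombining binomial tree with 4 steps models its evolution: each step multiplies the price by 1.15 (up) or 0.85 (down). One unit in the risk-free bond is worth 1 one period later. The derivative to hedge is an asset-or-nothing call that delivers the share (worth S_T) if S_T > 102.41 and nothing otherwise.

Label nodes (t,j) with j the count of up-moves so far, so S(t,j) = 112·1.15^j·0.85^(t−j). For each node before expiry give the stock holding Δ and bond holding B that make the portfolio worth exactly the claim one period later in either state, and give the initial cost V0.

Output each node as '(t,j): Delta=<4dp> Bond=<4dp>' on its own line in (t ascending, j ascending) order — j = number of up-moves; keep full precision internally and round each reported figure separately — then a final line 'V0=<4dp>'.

(0,0): Delta=1.8060 Bond=-113.7052
(1,0): Delta=2.2042 Bond=-151.6070
(1,1): Delta=1.5118 Bond=-75.8035
(2,0): Delta=2.2042 Bond=-151.6070
(2,1): Delta=2.2042 Bond=-151.6070
(2,2): Delta=1.0000 Bond=0.0000
(3,0): Delta=0.0000 Bond=0.0000
(3,1): Delta=3.8333 Bond=-303.2140
(3,2): Delta=1.0000 Bond=0.0000
(3,3): Delta=1.0000 Bond=0.0000
V0=88.5711

Risk-neutral probability p* = (R−d)/(u−d) = (1−0.85)/(1.15−0.85) = 0.5000.
Payoff layer (t=4): V(4,0)=0.0000, V(4,1)=0.0000, V(4,2)=107.0167, V(4,3)=144.7873, V(4,4)=195.8887
(3,0): S=68.7820. Δ = (V_up−V_dn)/(S_up−S_dn) = (0.0000−0.0000)/(79.0993−58.4647) = 0.0000. V = [p*·0.0000 + (1−p*)·0.0000]/1 = 0.0000. B = V − Δ·S = 0.0000.
(3,1): S=93.0580. Δ = (V_up−V_dn)/(S_up−S_dn) = (107.0167−0.0000)/(107.0167−79.0993) = 3.8333. V = [p*·107.0167 + (1−p*)·0.0000]/1 = 53.5084. B = V − Δ·S = -303.2140.
(3,2): S=125.9020. Δ = (V_up−V_dn)/(S_up−S_dn) = (144.7873−107.0167)/(144.7873−107.0167) = 1.0000. V = [p*·144.7873 + (1−p*)·107.0167]/1 = 125.9020. B = V − Δ·S = 0.0000.
(3,3): S=170.3380. Δ = (V_up−V_dn)/(S_up−S_dn) = (195.8887−144.7873)/(195.8887−144.7873) = 1.0000. V = [p*·195.8887 + (1−p*)·144.7873]/1 = 170.3380. B = V − Δ·S = 0.0000.
(2,0): S=80.9200. Δ = (V_up−V_dn)/(S_up−S_dn) = (53.5084−0.0000)/(93.0580−68.7820) = 2.2042. V = [p*·53.5084 + (1−p*)·0.0000]/1 = 26.7542. B = V − Δ·S = -151.6070.
(2,1): S=109.4800. Δ = (V_up−V_dn)/(S_up−S_dn) = (125.9020−53.5084)/(125.9020−93.0580) = 2.2042. V = [p*·125.9020 + (1−p*)·53.5084]/1 = 89.7052. B = V − Δ·S = -151.6070.
(2,2): S=148.1200. Δ = (V_up−V_dn)/(S_up−S_dn) = (170.3380−125.9020)/(170.3380−125.9020) = 1.0000. V = [p*·170.3380 + (1−p*)·125.9020]/1 = 148.1200. B = V − Δ·S = 0.0000.
(1,0): S=95.2000. Δ = (V_up−V_dn)/(S_up−S_dn) = (89.7052−26.7542)/(109.4800−80.9200) = 2.2042. V = [p*·89.7052 + (1−p*)·26.7542]/1 = 58.2297. B = V − Δ·S = -151.6070.
(1,1): S=128.8000. Δ = (V_up−V_dn)/(S_up−S_dn) = (148.1200−89.7052)/(148.1200−109.4800) = 1.5118. V = [p*·148.1200 + (1−p*)·89.7052]/1 = 118.9126. B = V − Δ·S = -75.8035.
(0,0): S=112.0000. Δ = (V_up−V_dn)/(S_up−S_dn) = (118.9126−58.2297)/(128.8000−95.2000) = 1.8060. V = [p*·118.9126 + (1−p*)·58.2297]/1 = 88.5711. B = V − Δ·S = -113.7052.
Each (Δ,B) replicates both successor values, so the strategy is self-financing and V0 is arbitrage-free.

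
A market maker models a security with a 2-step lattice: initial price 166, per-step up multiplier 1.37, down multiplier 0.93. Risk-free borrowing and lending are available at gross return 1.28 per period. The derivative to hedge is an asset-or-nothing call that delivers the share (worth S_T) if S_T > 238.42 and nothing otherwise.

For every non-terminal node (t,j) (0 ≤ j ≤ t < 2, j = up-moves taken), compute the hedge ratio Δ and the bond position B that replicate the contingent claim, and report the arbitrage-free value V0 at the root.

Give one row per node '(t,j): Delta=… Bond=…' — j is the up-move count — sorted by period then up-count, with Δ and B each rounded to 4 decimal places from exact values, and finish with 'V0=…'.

Under the risk-neutral measure, an up-move has probability p* = (R−d)/(u−d) = 0.7955 and values discount at R = 1.28.
Terminal values V(2,·): V(2,0)=0.0000, V(2,1)=0.0000, V(2,2)=311.5654
(1,0): S=154.3800. Δ = (V_up−V_dn)/(S_up−S_dn) = (0.0000−0.0000)/(211.5006−143.5734) = 0.0000. V = [p*·0.0000 + (1−p*)·0.0000]/1.28 = 0.0000. B = V − Δ·S = 0.0000.
(1,1): S=227.4200. Δ = (V_up−V_dn)/(S_up−S_dn) = (311.5654−0.0000)/(311.5654−211.5006) = 3.1136. V = [p*·311.5654 + (1−p*)·0.0000]/1.28 = 193.6220. B = V − Δ·S = -514.4812.
(0,0): S=166.0000. Δ = (V_up−V_dn)/(S_up−S_dn) = (193.6220−0.0000)/(227.4200−154.3800) = 2.6509. V = [p*·193.6220 + (1−p*)·0.0000]/1.28 = 120.3261. B = V − Δ·S = -319.7238.
Self-financing check: at every node Δ·S+B equals the discounted successor values.

(0,0): Delta=2.6509 Bond=-319.7238
(1,0): Delta=0.0000 Bond=0.0000
(1,1): Delta=3.1136 Bond=-514.4812
V0=120.3261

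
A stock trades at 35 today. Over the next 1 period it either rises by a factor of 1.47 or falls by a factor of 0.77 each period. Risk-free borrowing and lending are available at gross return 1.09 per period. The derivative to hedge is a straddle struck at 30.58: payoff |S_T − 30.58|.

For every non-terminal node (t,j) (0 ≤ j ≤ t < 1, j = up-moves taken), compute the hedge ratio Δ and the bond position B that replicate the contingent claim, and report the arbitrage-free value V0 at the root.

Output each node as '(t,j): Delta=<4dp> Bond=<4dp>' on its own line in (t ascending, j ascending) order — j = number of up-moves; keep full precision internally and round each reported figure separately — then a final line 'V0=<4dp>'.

The replicating-portfolio and risk-neutral prices coincide; use p* = (1.09−0.77)/(1.47−0.77) = 0.4571 for the latter.
Terminal payoffs: V(1,0)=3.6300, V(1,1)=20.8700
(0,0): S=35.0000. Δ = (V_up−V_dn)/(S_up−S_dn) = (20.8700−3.6300)/(51.4500−26.9500) = 0.7037. V = [p*·20.8700 + (1−p*)·3.6300]/1.09 = 10.5607. B = V − Δ·S = -14.0679.
The time-0 hedge costs 10.5607, which is the no-arbitrage price.

(0,0): Delta=0.7037 Bond=-14.0679
V0=10.5607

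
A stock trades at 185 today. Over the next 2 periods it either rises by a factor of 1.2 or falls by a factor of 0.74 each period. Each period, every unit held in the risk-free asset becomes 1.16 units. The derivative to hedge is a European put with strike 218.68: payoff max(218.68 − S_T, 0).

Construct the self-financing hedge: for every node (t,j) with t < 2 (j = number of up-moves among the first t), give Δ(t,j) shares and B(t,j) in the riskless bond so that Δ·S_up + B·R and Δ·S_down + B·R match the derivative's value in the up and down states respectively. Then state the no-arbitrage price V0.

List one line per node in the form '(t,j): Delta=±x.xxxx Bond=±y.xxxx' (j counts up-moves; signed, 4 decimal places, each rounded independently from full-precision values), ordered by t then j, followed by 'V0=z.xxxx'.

The replicating-portfolio and risk-neutral prices coincide; use p* = (1.16−0.74)/(1.2−0.74) = 0.9130 for the latter.
Terminal values V(2,·): V(2,0)=117.3740, V(2,1)=54.4000, V(2,2)=0.0000
Node (1,0) S=136.9000: V=(p*·54.4000+(1−p*)·117.3740)/1.16=51.6172; Δ=(54.4000−117.3740)/(164.2800−101.3060)=-1.0000; B=V−Δ·S=188.5172
Node (1,1) S=222.0000: V=(p*·0.0000+(1−p*)·54.4000)/1.16=4.0780; Δ=(0.0000−54.4000)/(266.4000−164.2800)=-0.5327; B=V−Δ·S=122.3388
Node (0,0) S=185.0000: V=(p*·4.0780+(1−p*)·51.6172)/1.16=7.0791; Δ=(4.0780−51.6172)/(222.0000−136.9000)=-0.5586; B=V−Δ·S=110.4254
Root portfolio cost Δ·185+B reproduces V0=7.0791.

(0,0): Delta=-0.5586 Bond=110.4254
(1,0): Delta=-1.0000 Bond=188.5172
(1,1): Delta=-0.5327 Bond=122.3388
V0=7.0791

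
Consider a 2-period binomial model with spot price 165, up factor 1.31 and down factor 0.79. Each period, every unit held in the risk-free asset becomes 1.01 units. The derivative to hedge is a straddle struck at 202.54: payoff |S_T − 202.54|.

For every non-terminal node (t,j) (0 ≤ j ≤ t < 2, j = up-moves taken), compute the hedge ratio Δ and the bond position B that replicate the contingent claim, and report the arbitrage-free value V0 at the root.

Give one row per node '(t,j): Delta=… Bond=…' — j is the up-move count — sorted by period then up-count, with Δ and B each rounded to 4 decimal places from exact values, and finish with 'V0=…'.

Since d<R<u, set p* = (R−d)/(u−d) = 0.4231; price each node as the discounted p*-expectation of its children.
At expiry t=2: V(2,0)=99.5635, V(2,1)=31.7815, V(2,2)=80.6165
(1,0): S=130.3500. Δ = (V_up−V_dn)/(S_up−S_dn) = (31.7815−99.5635)/(170.7585−102.9765) = -1.0000. V = [p*·31.7815 + (1−p*)·99.5635]/1.01 = 70.1847. B = V − Δ·S = 200.5347.
(1,1): S=216.1500. Δ = (V_up−V_dn)/(S_up−S_dn) = (80.6165−31.7815)/(283.1565−170.7585) = 0.4345. V = [p*·80.6165 + (1−p*)·31.7815]/1.01 = 51.9232. B = V − Δ·S = -41.9902.
(0,0): S=165.0000. Δ = (V_up−V_dn)/(S_up−S_dn) = (51.9232−70.1847)/(216.1500−130.3500) = -0.2128. V = [p*·51.9232 + (1−p*)·70.1847]/1.01 = 61.8403. B = V − Δ·S = 96.9584.
Each (Δ,B) replicates both successor values, so the strategy is self-financing and V0 is arbitrage-free.

(0,0): Delta=-0.2128 Bond=96.9584
(1,0): Delta=-1.0000 Bond=200.5347
(1,1): Delta=0.4345 Bond=-41.9902
V0=61.8403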